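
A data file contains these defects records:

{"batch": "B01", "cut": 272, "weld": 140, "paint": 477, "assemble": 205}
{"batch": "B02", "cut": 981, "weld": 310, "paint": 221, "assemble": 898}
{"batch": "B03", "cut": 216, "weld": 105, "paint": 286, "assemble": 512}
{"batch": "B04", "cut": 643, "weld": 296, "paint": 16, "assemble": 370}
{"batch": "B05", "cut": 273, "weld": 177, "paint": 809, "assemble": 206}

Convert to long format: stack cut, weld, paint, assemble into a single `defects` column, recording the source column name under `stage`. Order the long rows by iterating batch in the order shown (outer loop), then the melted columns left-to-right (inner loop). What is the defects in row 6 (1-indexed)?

310

20 rows total (5 × 4). Row 6: index ⌊(6-1)/4⌋ = 1 into batch → B02; (6-1) mod 4 = 1 into the melted columns → weld.
So row 6 is (B02, weld, 310); defects = 310.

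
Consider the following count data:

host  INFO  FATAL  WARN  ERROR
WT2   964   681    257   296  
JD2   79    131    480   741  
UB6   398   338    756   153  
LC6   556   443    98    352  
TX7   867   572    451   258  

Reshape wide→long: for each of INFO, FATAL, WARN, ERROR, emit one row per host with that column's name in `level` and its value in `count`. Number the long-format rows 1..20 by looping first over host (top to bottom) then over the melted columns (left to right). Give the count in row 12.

153

20 rows total (5 × 4). Row 12: index ⌊(12-1)/4⌋ = 2 into host → UB6; (12-1) mod 4 = 3 into the melted columns → ERROR.
So row 12 is (UB6, ERROR, 153); count = 153.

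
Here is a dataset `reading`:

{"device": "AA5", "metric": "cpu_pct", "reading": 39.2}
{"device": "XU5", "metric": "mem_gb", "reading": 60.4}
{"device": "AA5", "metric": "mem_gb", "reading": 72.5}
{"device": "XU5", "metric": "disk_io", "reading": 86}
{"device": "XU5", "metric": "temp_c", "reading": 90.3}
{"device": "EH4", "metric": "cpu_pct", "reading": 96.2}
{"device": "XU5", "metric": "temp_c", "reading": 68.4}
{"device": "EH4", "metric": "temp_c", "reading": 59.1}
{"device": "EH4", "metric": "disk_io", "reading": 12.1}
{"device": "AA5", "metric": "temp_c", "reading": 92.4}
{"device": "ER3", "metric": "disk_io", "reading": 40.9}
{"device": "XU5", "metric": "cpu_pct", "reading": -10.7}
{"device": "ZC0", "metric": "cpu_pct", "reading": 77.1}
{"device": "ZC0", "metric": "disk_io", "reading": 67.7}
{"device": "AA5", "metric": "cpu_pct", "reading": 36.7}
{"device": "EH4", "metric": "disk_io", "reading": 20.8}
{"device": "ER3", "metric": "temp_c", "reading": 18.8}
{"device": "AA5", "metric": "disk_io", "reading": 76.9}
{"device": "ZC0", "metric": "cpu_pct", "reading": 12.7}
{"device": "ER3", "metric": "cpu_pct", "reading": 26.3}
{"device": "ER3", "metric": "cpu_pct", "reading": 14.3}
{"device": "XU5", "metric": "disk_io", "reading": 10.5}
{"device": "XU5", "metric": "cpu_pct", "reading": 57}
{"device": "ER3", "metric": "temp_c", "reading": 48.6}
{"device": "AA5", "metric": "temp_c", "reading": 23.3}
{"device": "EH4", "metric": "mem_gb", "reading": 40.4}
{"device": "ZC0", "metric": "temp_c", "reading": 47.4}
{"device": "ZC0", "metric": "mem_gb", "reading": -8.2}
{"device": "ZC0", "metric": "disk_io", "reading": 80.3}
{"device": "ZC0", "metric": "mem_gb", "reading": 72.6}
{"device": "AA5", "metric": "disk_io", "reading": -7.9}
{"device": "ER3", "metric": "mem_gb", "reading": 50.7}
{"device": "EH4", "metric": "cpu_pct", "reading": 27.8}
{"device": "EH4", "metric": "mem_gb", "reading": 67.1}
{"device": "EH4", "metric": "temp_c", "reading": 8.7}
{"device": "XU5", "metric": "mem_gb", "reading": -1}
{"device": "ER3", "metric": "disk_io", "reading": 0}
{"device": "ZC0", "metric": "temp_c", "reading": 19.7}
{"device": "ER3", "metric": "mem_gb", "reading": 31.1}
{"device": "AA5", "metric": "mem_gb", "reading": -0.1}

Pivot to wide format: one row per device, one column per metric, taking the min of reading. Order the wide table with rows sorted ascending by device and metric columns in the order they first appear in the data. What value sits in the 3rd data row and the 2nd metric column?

With rows sorted ascending by device, row 3 is device=ER3. metric columns in first-appearance order: cpu_pct, mem_gb, disk_io, temp_c; column 2 is mem_gb.
Long rows with device=ER3, metric=mem_gb: min(50.7, 31.1) = 31.1.

31.1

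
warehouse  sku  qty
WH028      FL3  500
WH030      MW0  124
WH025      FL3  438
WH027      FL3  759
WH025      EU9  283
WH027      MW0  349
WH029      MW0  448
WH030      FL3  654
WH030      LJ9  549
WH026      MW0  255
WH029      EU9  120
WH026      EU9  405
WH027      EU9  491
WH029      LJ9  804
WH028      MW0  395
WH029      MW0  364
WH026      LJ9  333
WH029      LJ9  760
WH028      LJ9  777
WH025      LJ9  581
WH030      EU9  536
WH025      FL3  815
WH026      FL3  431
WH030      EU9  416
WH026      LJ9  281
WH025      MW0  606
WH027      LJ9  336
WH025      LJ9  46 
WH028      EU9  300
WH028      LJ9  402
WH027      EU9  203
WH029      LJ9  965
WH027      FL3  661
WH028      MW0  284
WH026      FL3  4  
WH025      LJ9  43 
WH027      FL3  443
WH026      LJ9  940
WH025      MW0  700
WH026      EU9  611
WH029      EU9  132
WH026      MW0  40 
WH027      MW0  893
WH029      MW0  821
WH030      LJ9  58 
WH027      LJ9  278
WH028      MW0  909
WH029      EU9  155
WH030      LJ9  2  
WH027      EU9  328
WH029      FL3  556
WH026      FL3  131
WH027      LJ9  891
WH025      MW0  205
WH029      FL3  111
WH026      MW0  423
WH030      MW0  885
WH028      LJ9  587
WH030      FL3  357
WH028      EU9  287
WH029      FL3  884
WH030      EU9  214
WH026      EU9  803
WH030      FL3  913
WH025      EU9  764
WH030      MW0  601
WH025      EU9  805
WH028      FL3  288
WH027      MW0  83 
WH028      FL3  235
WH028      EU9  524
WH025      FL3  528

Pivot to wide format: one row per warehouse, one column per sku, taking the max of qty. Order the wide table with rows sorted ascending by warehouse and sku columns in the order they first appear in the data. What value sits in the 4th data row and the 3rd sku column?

524

With rows sorted ascending by warehouse, row 4 is warehouse=WH028. sku columns in first-appearance order: FL3, MW0, EU9, LJ9; column 3 is EU9.
Long rows with warehouse=WH028, sku=EU9: max(300, 287, 524) = 524.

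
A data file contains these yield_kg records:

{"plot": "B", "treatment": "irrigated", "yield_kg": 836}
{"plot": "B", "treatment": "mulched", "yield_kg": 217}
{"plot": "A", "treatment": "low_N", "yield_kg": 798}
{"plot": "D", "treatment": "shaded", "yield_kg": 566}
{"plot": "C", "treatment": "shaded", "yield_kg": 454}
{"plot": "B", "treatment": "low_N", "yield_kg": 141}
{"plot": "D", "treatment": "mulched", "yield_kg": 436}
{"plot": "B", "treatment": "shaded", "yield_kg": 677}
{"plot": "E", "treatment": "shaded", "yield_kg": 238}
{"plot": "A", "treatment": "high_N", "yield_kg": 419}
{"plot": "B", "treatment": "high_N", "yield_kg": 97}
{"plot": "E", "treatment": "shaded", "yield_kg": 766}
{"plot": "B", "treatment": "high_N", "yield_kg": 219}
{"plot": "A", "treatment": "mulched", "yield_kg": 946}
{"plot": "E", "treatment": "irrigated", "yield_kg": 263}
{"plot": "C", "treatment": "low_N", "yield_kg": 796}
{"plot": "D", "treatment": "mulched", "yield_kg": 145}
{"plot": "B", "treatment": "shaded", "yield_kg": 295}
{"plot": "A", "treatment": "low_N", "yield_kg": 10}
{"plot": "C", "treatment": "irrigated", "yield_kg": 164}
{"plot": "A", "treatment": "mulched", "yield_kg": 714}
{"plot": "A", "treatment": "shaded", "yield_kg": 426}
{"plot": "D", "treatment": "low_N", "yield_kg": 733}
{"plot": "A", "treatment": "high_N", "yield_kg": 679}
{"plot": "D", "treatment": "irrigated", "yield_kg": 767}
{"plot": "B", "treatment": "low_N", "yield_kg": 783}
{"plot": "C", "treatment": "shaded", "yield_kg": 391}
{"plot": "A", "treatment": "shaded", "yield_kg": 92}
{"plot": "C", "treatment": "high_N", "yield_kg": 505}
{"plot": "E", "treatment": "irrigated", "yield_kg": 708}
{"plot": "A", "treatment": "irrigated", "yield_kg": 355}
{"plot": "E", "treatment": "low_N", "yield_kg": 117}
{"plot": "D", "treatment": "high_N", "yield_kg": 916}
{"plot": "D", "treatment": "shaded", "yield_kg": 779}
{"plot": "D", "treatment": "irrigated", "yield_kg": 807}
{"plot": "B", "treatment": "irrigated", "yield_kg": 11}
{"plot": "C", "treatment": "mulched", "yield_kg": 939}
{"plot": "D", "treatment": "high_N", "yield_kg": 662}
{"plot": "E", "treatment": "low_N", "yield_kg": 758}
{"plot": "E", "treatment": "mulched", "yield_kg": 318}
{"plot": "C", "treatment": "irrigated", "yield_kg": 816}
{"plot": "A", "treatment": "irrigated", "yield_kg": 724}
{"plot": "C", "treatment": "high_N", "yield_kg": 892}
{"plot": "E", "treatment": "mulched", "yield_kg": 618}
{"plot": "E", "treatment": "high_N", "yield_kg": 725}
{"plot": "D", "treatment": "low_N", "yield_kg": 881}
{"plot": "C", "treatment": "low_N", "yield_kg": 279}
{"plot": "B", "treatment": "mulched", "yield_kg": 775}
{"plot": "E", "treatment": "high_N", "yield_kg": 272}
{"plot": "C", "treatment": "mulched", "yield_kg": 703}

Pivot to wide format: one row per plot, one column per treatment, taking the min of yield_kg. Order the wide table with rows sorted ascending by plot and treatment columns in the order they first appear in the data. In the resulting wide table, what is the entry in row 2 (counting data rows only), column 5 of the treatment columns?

97

With rows sorted ascending by plot, row 2 is plot=B. treatment columns in first-appearance order: irrigated, mulched, low_N, shaded, high_N; column 5 is high_N.
Long rows with plot=B, treatment=high_N: min(97, 219) = 97.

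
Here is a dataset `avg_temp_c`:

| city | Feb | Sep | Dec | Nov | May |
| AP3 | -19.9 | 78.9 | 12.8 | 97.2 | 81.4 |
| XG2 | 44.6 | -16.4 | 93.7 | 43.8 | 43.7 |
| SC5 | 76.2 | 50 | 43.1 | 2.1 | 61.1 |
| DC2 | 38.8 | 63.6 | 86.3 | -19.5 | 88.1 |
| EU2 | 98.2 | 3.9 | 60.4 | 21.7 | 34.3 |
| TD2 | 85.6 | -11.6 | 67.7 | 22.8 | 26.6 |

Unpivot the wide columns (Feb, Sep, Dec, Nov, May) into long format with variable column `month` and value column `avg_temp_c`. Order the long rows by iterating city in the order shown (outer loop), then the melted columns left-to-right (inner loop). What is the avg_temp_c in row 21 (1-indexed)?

98.2

30 rows total (6 × 5). Row 21: index ⌊(21-1)/5⌋ = 4 into city → EU2; (21-1) mod 5 = 0 into the melted columns → Feb.
So row 21 is (EU2, Feb, 98.2); avg_temp_c = 98.2.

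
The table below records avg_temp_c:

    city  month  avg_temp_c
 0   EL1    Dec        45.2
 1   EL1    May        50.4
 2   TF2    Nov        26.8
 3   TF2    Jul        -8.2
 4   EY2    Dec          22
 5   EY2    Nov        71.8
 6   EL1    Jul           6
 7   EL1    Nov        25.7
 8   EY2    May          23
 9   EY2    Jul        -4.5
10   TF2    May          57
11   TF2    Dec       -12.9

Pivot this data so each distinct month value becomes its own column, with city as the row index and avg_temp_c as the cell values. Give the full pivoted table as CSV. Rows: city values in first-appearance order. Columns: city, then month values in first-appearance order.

Columns: city plus the 4 distinct month values (Dec, May, Nov, Jul).
For example, row EL1 column Dec takes avg_temp_c=45.2 from the long row (EL1, Dec).

city,Dec,May,Nov,Jul
EL1,45.2,50.4,25.7,6
TF2,-12.9,57,26.8,-8.2
EY2,22,23,71.8,-4.5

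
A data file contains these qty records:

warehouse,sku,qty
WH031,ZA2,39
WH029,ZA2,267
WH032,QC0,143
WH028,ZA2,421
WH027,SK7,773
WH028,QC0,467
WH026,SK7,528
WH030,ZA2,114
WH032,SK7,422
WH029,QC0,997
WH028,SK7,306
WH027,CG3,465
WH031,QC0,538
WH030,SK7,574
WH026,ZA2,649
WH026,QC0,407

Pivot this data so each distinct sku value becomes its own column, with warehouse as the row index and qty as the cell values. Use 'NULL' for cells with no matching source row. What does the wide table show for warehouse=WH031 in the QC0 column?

538

The long row with warehouse=WH031, sku=QC0 has qty=538.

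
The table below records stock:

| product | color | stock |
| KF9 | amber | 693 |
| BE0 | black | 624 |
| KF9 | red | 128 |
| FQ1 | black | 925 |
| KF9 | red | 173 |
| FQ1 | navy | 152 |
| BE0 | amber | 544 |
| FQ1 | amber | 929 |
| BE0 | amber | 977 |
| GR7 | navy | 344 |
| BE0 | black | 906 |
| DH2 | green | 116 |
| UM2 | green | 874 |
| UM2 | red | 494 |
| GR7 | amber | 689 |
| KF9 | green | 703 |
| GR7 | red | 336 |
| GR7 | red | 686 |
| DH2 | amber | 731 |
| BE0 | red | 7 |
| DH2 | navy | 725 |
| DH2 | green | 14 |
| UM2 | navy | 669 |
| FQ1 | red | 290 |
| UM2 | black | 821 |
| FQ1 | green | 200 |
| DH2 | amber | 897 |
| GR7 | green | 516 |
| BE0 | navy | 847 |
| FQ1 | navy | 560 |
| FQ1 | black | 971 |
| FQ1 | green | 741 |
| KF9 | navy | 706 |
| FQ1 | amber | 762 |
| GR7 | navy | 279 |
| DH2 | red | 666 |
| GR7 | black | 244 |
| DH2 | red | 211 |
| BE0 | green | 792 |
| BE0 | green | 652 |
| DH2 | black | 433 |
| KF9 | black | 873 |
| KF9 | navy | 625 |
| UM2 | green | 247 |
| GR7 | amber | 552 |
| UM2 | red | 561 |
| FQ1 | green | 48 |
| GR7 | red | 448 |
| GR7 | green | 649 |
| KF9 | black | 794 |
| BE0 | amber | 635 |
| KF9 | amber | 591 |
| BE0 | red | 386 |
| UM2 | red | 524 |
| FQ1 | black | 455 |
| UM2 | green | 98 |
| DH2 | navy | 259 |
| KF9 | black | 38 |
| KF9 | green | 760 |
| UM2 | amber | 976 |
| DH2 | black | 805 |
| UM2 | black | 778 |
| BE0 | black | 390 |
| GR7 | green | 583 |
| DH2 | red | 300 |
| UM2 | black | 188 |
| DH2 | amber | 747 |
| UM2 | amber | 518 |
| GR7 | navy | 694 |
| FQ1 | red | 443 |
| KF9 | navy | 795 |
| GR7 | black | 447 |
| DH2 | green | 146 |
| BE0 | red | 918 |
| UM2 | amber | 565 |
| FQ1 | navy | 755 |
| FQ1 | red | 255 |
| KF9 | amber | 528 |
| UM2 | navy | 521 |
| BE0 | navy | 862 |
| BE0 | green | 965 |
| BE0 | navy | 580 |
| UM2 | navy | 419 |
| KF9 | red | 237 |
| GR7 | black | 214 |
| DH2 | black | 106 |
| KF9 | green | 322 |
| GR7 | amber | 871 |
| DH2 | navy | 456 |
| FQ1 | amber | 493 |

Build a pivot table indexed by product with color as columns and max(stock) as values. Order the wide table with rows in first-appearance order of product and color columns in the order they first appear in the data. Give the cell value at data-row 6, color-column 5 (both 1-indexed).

874

With rows in first-appearance order of product, row 6 is product=UM2. color columns in first-appearance order: amber, black, red, navy, green; column 5 is green.
Long rows with product=UM2, color=green: max(874, 247, 98) = 874.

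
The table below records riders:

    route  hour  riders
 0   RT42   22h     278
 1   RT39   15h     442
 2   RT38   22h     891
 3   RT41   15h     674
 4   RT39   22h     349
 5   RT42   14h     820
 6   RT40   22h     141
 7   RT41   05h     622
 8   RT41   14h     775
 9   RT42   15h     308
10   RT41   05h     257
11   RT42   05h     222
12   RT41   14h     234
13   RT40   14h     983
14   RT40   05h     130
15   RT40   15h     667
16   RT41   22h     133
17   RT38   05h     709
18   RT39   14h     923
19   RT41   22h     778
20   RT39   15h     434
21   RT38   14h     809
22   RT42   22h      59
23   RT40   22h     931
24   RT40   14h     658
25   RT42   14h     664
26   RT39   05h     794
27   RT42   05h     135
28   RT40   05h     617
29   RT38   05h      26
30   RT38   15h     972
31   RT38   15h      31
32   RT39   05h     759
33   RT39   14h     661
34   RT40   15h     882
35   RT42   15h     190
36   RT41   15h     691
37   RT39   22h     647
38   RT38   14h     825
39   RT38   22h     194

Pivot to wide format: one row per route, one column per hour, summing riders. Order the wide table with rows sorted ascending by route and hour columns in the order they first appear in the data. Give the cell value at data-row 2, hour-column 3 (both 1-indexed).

1584

With rows sorted ascending by route, row 2 is route=RT39. hour columns in first-appearance order: 22h, 15h, 14h, 05h; column 3 is 14h.
Long rows with route=RT39, hour=14h: 923 + 661 = 1584.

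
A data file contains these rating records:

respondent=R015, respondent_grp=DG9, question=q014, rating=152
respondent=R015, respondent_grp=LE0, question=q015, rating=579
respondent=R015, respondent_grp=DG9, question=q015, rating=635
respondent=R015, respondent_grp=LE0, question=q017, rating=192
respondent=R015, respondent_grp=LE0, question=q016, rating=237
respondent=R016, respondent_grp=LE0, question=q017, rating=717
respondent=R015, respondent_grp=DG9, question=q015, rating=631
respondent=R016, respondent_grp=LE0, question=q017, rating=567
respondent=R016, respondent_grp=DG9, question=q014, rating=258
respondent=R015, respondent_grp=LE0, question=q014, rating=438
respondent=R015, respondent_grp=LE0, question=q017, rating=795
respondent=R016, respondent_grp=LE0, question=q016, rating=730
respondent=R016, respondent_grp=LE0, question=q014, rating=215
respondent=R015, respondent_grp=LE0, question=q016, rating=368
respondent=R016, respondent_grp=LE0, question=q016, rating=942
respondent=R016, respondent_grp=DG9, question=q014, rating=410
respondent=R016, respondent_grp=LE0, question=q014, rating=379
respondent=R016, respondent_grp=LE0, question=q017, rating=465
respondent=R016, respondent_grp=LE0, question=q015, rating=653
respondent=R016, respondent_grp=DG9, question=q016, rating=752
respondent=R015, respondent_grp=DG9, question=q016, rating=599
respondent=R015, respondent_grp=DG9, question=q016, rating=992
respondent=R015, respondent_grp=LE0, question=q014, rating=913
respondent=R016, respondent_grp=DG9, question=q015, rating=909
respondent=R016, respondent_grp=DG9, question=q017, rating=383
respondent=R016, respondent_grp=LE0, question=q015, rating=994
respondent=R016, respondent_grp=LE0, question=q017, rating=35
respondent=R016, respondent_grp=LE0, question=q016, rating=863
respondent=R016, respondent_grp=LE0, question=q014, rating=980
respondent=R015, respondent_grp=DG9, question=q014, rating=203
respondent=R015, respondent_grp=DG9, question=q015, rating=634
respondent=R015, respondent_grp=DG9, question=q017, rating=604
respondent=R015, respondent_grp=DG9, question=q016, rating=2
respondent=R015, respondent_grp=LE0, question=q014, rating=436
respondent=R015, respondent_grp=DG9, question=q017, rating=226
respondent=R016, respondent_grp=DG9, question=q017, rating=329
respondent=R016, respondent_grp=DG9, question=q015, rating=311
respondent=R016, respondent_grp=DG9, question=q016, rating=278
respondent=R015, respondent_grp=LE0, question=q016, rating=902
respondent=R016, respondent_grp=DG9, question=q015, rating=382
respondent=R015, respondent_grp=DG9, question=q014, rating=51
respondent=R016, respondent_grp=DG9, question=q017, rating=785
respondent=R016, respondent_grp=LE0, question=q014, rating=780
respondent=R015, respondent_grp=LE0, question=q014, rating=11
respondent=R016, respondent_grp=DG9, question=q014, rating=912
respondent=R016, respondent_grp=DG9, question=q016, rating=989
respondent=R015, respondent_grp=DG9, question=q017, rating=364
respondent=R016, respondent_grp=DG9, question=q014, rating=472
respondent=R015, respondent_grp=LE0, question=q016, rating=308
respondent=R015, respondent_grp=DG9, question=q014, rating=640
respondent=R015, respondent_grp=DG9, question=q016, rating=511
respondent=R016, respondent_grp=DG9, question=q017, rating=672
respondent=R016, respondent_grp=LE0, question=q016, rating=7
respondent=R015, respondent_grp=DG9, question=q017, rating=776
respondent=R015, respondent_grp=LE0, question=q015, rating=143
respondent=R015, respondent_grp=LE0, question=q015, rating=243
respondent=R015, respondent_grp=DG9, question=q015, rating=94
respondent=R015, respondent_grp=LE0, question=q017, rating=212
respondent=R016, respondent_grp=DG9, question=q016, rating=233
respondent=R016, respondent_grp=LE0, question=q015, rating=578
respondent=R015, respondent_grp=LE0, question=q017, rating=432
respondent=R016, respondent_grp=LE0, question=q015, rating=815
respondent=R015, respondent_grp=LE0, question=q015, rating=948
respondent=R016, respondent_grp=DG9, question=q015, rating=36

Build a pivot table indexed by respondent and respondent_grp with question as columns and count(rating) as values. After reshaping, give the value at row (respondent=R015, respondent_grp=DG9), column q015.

4

Rows with respondent=R015, respondent_grp=DG9 and question=q015: rating values are 635, 631, 634, 94.
4 rows match — count = 4.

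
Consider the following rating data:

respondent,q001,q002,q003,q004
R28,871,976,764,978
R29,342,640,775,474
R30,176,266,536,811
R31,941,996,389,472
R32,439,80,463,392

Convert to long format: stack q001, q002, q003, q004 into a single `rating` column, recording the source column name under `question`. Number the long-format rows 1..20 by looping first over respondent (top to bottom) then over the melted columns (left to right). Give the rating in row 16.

472

20 rows total (5 × 4). Row 16: index ⌊(16-1)/4⌋ = 3 into respondent → R31; (16-1) mod 4 = 3 into the melted columns → q004.
So row 16 is (R31, q004, 472); rating = 472.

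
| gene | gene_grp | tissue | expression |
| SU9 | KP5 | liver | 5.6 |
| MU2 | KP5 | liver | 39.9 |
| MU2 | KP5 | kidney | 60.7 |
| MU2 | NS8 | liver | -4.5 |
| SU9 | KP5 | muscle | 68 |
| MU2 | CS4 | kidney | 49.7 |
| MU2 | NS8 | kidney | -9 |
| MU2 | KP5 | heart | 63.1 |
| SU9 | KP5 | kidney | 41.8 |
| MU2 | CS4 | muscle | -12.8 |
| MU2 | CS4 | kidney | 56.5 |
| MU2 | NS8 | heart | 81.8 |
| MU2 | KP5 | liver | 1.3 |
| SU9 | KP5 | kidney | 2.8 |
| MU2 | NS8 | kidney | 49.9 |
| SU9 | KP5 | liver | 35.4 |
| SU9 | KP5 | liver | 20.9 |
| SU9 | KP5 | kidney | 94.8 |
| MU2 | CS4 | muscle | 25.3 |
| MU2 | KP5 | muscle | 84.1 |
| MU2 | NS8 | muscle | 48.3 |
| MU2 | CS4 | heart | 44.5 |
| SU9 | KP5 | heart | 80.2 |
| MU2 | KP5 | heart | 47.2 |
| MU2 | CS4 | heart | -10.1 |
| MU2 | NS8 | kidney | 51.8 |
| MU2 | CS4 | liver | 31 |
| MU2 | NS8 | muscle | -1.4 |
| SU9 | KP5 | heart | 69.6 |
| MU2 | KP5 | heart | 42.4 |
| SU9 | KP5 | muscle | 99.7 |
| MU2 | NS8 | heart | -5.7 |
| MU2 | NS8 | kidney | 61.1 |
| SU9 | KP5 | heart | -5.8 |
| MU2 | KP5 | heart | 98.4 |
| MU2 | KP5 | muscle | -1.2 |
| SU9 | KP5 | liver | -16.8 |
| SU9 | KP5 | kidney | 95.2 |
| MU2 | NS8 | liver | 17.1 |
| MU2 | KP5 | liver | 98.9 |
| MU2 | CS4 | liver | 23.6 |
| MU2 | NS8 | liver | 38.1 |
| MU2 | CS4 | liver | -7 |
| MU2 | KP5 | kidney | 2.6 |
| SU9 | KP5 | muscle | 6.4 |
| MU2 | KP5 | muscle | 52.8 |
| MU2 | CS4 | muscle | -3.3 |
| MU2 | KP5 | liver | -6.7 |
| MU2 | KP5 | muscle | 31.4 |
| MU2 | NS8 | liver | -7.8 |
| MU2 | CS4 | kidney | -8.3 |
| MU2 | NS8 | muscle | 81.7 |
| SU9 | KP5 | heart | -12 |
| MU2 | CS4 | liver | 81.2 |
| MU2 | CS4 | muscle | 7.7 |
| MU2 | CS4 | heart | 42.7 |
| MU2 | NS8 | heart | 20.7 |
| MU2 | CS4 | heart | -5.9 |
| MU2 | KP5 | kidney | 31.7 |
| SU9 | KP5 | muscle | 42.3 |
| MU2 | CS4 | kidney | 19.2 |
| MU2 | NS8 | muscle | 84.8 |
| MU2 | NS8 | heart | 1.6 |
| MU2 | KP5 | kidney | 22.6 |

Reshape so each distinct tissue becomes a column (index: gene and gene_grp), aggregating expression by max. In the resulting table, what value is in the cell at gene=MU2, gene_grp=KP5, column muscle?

Rows with gene=MU2, gene_grp=KP5 and tissue=muscle: expression values are 84.1, -1.2, 52.8, 31.4.
max(84.1, -1.2, 52.8, 31.4) = 84.1.

84.1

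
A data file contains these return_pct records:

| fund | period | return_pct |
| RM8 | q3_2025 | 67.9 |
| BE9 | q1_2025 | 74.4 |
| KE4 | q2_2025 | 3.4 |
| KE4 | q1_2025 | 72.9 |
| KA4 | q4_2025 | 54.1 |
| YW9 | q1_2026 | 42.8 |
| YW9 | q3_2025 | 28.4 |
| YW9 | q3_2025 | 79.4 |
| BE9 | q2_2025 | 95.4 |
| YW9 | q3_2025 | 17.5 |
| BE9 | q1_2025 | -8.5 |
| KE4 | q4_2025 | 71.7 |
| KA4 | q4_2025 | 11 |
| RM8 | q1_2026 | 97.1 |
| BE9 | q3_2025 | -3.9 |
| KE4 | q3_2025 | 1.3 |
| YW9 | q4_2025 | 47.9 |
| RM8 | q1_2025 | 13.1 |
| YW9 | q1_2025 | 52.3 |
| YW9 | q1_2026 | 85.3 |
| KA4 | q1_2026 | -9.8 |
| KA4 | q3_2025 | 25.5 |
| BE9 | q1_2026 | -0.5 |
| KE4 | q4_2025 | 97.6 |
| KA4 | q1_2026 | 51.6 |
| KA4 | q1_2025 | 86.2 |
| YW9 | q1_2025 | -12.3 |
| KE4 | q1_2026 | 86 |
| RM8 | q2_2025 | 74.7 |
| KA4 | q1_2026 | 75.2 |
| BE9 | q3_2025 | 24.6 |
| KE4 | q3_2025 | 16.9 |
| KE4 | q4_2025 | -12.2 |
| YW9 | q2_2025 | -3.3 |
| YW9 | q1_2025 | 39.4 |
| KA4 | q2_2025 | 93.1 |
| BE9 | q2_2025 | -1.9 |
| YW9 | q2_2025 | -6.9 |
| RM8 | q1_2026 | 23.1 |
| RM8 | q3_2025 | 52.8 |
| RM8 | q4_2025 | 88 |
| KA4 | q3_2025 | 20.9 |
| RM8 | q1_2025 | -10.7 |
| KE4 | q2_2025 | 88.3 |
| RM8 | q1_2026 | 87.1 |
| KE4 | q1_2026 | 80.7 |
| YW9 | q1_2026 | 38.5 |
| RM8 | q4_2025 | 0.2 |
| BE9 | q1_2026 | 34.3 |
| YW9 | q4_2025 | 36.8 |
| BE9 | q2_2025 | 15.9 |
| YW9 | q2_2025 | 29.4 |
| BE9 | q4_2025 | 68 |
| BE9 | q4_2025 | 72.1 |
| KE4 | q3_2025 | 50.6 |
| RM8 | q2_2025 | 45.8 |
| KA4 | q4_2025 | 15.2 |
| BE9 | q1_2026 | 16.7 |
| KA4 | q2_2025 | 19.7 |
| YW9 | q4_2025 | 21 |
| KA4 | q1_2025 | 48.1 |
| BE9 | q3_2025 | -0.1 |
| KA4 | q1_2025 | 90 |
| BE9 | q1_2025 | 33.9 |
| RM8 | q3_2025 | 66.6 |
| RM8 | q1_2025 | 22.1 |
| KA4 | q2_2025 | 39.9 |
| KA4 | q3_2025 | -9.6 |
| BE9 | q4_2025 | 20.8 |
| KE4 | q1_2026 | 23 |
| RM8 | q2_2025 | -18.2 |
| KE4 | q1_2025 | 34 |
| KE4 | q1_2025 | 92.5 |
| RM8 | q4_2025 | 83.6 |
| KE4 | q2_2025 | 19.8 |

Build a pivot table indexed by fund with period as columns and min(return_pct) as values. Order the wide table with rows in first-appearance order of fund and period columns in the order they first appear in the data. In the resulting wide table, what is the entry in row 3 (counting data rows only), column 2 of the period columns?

With rows in first-appearance order of fund, row 3 is fund=KE4. period columns in first-appearance order: q3_2025, q1_2025, q2_2025, q4_2025, q1_2026; column 2 is q1_2025.
Long rows with fund=KE4, period=q1_2025: min(72.9, 34, 92.5) = 34.

34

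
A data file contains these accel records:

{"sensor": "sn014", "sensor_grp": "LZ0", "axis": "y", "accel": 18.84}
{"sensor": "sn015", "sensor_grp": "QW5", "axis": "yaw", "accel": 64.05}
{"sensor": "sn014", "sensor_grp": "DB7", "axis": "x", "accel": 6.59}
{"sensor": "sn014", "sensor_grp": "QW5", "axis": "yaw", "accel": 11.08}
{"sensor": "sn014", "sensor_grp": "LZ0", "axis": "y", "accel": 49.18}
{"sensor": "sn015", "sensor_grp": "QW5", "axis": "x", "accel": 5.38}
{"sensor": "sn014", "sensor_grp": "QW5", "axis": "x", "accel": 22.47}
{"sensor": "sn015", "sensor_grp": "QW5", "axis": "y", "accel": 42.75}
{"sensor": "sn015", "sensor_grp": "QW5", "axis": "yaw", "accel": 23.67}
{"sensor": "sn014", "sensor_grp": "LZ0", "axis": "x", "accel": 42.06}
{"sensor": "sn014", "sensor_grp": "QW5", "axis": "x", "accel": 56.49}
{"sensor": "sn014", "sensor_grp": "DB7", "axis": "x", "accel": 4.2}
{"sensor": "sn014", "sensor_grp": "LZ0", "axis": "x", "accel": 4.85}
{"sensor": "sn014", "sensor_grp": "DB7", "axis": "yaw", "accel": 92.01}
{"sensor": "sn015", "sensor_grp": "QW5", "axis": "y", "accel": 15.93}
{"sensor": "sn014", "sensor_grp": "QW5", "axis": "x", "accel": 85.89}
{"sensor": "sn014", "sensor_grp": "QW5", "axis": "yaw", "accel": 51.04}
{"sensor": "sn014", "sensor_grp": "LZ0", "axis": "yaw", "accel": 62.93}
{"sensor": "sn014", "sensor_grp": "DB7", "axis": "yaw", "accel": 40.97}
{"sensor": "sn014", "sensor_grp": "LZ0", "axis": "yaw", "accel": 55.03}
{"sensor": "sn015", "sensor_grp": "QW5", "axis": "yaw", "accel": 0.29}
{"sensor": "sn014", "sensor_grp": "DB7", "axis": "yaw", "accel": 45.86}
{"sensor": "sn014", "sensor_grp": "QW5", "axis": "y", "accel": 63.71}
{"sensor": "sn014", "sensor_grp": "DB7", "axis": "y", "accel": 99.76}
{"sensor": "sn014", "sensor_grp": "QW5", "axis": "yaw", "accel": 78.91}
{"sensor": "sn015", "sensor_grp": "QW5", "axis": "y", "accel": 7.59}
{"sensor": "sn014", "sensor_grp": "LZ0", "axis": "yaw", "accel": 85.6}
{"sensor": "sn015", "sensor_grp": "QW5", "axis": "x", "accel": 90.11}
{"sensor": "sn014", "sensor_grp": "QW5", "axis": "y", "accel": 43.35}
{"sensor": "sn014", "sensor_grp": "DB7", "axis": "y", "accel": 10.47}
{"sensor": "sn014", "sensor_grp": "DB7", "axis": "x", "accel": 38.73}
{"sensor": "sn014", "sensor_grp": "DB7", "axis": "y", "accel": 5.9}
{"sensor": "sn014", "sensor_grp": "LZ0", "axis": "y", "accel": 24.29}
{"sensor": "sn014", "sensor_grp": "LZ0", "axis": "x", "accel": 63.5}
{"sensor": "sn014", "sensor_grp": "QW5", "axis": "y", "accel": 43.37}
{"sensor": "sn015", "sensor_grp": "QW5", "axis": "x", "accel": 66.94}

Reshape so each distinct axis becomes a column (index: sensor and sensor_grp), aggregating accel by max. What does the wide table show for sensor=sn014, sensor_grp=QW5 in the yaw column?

78.91

Rows with sensor=sn014, sensor_grp=QW5 and axis=yaw: accel values are 11.08, 51.04, 78.91.
max(11.08, 51.04, 78.91) = 78.91.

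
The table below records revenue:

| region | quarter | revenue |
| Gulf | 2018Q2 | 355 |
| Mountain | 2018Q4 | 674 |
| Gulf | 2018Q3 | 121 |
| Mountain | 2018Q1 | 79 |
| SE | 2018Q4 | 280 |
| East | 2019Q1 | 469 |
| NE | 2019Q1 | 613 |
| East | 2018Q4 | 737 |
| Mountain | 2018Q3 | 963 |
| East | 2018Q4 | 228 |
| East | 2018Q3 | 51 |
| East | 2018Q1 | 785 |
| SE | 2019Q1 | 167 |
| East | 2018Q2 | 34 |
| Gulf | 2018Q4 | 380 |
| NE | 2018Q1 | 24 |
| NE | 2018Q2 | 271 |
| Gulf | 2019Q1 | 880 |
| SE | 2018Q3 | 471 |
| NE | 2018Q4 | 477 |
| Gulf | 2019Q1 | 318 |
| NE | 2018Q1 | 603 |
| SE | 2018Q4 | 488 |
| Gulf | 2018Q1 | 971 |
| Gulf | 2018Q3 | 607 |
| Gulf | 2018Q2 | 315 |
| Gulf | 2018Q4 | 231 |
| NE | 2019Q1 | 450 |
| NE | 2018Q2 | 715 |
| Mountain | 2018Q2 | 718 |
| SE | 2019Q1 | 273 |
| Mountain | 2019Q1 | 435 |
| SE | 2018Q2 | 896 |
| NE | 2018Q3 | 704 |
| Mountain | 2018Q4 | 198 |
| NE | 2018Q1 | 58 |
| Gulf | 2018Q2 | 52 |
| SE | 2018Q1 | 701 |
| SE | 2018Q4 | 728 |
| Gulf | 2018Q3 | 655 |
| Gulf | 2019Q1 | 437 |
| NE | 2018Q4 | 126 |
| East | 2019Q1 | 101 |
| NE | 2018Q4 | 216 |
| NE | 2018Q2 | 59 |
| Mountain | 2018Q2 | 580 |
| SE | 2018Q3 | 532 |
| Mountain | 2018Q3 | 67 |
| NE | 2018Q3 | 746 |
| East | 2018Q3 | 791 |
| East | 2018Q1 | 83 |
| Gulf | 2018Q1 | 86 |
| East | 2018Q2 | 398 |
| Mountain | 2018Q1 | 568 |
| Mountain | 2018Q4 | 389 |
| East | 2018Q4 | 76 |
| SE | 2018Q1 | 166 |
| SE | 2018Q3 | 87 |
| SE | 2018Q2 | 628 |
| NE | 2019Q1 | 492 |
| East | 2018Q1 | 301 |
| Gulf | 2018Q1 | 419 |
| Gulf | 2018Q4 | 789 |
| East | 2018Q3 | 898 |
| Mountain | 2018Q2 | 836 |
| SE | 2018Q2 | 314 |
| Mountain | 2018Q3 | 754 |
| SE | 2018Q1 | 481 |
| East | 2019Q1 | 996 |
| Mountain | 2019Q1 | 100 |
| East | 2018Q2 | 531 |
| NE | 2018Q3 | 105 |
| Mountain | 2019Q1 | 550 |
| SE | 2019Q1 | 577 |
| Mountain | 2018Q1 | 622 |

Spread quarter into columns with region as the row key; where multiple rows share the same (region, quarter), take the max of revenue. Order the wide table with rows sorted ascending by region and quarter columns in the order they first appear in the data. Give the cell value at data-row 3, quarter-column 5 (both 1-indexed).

550

With rows sorted ascending by region, row 3 is region=Mountain. quarter columns in first-appearance order: 2018Q2, 2018Q4, 2018Q3, 2018Q1, 2019Q1; column 5 is 2019Q1.
Long rows with region=Mountain, quarter=2019Q1: max(435, 100, 550) = 550.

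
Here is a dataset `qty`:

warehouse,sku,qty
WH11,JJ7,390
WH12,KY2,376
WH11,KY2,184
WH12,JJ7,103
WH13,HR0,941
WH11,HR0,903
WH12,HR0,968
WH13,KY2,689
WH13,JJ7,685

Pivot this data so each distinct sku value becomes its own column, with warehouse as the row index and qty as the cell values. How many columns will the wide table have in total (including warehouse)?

4

1 column for warehouse plus 3 distinct sku values → 4 columns.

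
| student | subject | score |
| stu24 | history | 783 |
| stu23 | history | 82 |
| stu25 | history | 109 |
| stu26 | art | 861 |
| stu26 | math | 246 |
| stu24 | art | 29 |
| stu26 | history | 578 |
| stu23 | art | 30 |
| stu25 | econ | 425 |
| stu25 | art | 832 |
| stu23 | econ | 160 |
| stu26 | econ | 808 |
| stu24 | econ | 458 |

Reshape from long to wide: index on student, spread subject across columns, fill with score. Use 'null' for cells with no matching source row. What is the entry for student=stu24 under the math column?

null

No long-format row has student=stu24 and subject=math, so the cell is null.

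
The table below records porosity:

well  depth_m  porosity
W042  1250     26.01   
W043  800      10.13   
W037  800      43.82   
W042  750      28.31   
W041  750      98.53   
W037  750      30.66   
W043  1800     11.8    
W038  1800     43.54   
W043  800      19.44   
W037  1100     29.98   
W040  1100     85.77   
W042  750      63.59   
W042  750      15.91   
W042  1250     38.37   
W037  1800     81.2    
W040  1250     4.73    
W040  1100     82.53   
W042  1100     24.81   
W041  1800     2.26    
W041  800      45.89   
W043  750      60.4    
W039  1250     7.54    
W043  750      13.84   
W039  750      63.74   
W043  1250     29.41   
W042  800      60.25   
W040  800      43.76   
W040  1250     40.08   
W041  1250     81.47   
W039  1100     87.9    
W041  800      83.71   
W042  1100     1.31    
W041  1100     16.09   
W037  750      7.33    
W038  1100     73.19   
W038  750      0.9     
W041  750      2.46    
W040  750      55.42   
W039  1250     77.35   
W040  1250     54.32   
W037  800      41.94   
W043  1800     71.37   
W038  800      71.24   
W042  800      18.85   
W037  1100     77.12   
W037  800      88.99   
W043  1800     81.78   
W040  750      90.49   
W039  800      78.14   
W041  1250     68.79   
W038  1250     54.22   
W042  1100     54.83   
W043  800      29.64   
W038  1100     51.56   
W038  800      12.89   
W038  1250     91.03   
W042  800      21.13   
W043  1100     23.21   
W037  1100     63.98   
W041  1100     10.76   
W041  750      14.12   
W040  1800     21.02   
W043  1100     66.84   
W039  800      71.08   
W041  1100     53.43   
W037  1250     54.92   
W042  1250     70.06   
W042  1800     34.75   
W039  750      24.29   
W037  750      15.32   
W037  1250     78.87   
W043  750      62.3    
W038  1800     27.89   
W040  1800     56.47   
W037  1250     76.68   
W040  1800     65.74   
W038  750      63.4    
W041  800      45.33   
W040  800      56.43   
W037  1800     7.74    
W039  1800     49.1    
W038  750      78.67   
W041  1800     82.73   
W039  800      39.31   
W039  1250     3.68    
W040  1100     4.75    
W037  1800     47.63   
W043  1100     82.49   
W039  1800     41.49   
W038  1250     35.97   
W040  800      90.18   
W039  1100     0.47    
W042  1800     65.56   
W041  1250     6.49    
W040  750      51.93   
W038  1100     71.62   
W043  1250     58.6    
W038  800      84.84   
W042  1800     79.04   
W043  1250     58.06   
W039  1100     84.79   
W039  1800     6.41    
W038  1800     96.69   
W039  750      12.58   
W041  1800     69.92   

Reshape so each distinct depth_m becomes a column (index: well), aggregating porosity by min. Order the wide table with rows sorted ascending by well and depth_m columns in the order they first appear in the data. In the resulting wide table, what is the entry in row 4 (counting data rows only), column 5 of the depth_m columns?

4.75

With rows sorted ascending by well, row 4 is well=W040. depth_m columns in first-appearance order: 1250, 800, 750, 1800, 1100; column 5 is 1100.
Long rows with well=W040, depth_m=1100: min(85.77, 82.53, 4.75) = 4.75.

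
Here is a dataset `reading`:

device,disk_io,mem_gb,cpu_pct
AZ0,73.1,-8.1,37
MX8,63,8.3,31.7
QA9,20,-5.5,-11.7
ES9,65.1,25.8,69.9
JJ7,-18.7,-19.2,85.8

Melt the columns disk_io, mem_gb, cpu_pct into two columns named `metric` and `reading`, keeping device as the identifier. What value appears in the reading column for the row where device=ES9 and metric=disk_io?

Unpivoting turns each (device, wide-column) pair into one long row.
The wide cell at row ES9, column disk_io holds 65.1, so the long row (ES9, disk_io) has reading=65.1.

65.1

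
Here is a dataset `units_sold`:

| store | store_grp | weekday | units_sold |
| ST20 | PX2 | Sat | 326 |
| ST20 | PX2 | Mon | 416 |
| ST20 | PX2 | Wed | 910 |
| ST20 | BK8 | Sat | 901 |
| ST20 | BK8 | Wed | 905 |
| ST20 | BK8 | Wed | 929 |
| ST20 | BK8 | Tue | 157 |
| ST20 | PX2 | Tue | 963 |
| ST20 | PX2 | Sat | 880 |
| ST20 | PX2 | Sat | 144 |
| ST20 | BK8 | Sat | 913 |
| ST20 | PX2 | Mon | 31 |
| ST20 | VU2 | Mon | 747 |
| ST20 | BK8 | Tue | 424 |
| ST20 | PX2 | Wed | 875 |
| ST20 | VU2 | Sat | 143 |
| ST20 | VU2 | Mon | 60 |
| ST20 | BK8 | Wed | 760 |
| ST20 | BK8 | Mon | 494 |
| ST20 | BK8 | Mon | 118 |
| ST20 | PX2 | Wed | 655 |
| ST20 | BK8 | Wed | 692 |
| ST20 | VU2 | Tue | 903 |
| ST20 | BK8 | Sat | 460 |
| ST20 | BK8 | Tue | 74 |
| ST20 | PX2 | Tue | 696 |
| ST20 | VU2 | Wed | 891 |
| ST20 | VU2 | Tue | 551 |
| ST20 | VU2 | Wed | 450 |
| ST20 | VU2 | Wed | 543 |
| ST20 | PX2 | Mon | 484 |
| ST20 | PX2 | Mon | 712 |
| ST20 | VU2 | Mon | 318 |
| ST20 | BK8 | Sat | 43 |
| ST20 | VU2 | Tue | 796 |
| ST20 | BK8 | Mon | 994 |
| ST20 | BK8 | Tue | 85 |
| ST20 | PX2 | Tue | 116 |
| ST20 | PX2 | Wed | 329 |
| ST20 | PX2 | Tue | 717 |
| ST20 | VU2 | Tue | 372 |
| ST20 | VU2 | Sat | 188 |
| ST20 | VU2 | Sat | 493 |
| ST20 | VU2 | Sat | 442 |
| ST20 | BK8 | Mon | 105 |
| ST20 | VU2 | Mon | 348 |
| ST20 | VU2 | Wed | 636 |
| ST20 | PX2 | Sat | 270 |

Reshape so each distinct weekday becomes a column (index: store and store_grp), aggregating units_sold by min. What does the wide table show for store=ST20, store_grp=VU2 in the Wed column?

Rows with store=ST20, store_grp=VU2 and weekday=Wed: units_sold values are 891, 450, 543, 636.
min(891, 450, 543, 636) = 450.

450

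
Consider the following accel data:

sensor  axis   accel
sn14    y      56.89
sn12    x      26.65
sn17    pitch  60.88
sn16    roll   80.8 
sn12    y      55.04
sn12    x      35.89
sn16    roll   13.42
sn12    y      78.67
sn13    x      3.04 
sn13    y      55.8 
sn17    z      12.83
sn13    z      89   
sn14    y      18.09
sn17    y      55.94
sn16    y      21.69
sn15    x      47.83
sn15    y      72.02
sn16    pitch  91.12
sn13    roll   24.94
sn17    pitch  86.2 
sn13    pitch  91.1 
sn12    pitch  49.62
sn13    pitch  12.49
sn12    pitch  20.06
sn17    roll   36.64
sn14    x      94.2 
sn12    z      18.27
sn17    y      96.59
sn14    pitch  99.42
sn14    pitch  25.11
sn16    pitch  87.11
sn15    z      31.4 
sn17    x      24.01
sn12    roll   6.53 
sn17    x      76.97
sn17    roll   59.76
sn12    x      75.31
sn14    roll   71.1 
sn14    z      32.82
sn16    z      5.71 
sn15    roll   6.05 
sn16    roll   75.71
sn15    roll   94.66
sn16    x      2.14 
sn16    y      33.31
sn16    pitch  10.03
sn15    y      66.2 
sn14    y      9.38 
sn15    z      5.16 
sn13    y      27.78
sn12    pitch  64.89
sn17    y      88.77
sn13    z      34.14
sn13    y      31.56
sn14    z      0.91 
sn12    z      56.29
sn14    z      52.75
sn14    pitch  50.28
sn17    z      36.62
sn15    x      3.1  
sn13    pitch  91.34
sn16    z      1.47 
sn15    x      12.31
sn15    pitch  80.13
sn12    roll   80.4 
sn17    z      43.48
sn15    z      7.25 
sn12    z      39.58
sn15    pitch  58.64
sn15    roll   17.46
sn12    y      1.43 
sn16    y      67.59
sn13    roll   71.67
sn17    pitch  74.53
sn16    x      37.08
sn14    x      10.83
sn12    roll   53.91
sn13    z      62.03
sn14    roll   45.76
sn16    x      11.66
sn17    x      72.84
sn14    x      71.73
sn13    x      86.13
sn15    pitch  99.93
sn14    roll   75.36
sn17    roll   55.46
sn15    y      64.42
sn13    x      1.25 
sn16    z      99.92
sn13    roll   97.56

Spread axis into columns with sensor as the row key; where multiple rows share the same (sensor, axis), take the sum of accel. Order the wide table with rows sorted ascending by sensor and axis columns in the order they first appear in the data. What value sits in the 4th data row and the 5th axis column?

With rows sorted ascending by sensor, row 4 is sensor=sn15. axis columns in first-appearance order: y, x, pitch, roll, z; column 5 is z.
Long rows with sensor=sn15, axis=z: 31.4 + 5.16 + 7.25 = 43.81.

43.81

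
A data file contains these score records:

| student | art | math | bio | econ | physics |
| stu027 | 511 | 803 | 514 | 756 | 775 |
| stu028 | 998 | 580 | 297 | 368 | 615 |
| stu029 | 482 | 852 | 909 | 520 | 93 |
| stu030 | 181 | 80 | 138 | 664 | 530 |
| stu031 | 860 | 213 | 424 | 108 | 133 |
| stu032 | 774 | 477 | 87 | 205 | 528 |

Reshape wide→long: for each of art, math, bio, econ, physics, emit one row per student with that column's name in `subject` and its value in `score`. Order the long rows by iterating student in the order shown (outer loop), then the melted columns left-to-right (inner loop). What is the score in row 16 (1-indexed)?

30 rows total (6 × 5). Row 16: index ⌊(16-1)/5⌋ = 3 into student → stu030; (16-1) mod 5 = 0 into the melted columns → art.
So row 16 is (stu030, art, 181); score = 181.

181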